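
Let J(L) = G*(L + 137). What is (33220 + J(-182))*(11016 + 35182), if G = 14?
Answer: 1505592820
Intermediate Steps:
J(L) = 1918 + 14*L (J(L) = 14*(L + 137) = 14*(137 + L) = 1918 + 14*L)
(33220 + J(-182))*(11016 + 35182) = (33220 + (1918 + 14*(-182)))*(11016 + 35182) = (33220 + (1918 - 2548))*46198 = (33220 - 630)*46198 = 32590*46198 = 1505592820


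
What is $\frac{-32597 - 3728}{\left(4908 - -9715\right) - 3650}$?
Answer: $- \frac{36325}{10973} \approx -3.3104$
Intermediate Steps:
$\frac{-32597 - 3728}{\left(4908 - -9715\right) - 3650} = - \frac{36325}{\left(4908 + 9715\right) - 3650} = - \frac{36325}{14623 - 3650} = - \frac{36325}{10973}$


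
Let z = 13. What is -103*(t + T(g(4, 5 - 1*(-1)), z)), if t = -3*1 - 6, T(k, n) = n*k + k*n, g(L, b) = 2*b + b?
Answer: -47277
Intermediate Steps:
g(L, b) = 3*b
T(k, n) = 2*k*n (T(k, n) = k*n + k*n = 2*k*n)
t = -9 (t = -3 - 6 = -9)
-103*(t + T(g(4, 5 - 1*(-1)), z)) = -103*(-9 + 2*(3*(5 - 1*(-1)))*13) = -103*(-9 + 2*(3*(5 + 1))*13) = -103*(-9 + 2*(3*6)*13) = -103*(-9 + 2*18*13) = -103*(-9 + 468) = -103*459 = -47277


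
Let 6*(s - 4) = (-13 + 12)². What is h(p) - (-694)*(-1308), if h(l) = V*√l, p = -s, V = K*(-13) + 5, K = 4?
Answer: -907752 - 235*I*√6/6 ≈ -9.0775e+5 - 95.938*I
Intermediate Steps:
V = -47 (V = 4*(-13) + 5 = -52 + 5 = -47)
s = 25/6 (s = 4 + (-13 + 12)²/6 = 4 + (⅙)*(-1)² = 4 + (⅙)*1 = 4 + ⅙ = 25/6 ≈ 4.1667)
p = -25/6 (p = -1*25/6 = -25/6 ≈ -4.1667)
h(l) = -47*√l
h(p) - (-694)*(-1308) = -235*I*√6/6 - (-694)*(-1308) = -235*I*√6/6 - 1*907752 = -235*I*√6/6 - 907752 = -907752 - 235*I*√6/6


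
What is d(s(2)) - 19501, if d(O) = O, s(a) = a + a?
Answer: -19497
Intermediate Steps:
s(a) = 2*a
d(s(2)) - 19501 = 2*2 - 19501 = 4 - 19501 = -19497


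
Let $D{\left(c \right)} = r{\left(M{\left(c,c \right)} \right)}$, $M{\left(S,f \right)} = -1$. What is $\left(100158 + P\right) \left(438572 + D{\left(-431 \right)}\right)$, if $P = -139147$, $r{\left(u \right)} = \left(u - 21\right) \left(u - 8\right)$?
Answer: $-17107203530$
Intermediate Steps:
$r{\left(u \right)} = \left(-21 + u\right) \left(-8 + u\right)$
$D{\left(c \right)} = 198$ ($D{\left(c \right)} = 168 + \left(-1\right)^{2} - -29 = 168 + 1 + 29 = 198$)
$\left(100158 + P\right) \left(438572 + D{\left(-431 \right)}\right) = \left(100158 - 139147\right) \left(438572 + 198\right) = \left(-38989\right) 438770 = -17107203530$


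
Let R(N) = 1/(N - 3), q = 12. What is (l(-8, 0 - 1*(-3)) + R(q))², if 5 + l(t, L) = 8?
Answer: 784/81 ≈ 9.6790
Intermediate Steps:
l(t, L) = 3 (l(t, L) = -5 + 8 = 3)
R(N) = 1/(-3 + N)
(l(-8, 0 - 1*(-3)) + R(q))² = (3 + 1/(-3 + 12))² = (3 + 1/9)² = (3 + ⅑)² = (28/9)² = 784/81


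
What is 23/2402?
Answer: 23/2402 ≈ 0.0095754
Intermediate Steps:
23/2402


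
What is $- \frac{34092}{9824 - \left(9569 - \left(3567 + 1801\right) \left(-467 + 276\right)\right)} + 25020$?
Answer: $\frac{25646359752}{1025033} \approx 25020.0$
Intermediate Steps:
$- \frac{34092}{9824 - \left(9569 - \left(3567 + 1801\right) \left(-467 + 276\right)\right)} + 25020 = - \frac{34092}{9824 - \left(9569 - 5368 \left(-191\right)\right)} + 25020 = - \frac{34092}{9824 - \left(9569 - -1025288\right)} + 25020 = - \frac{34092}{9824 - \left(9569 + 1025288\right)} + 25020 = - \frac{34092}{9824 - 1034857} + 25020 = - \frac{34092}{-1025033} + 25020 = \left(-34092\right) \left(- \frac{1}{1025033}\right) + 25020 = \frac{34092}{1025033} + 25020 = \frac{25646359752}{1025033}$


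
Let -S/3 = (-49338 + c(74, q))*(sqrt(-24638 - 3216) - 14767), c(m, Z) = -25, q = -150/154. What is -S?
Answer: 2186830263 - 148089*I*sqrt(27854) ≈ 2.1868e+9 - 2.4715e+7*I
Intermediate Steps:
q = -75/77 (q = -150*1/154 = -75/77 ≈ -0.97403)
S = -2186830263 + 148089*I*sqrt(27854) (S = -3*(-49338 - 25)*(sqrt(-24638 - 3216) - 14767) = -(-148089)*(sqrt(-27854) - 14767) = -(-148089)*(I*sqrt(27854) - 14767) = -(-148089)*(-14767 + I*sqrt(27854)) = -3*(728943421 - 49363*I*sqrt(27854)) = -2186830263 + 148089*I*sqrt(27854) ≈ -2.1868e+9 + 2.4715e+7*I)
-S = -(-2186830263 + 148089*I*sqrt(27854)) = 2186830263 - 148089*I*sqrt(27854)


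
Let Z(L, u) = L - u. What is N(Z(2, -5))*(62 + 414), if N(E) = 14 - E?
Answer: 3332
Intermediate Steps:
N(Z(2, -5))*(62 + 414) = (14 - (2 - 1*(-5)))*(62 + 414) = (14 - (2 + 5))*476 = (14 - 1*7)*476 = (14 - 7)*476 = 7*476 = 3332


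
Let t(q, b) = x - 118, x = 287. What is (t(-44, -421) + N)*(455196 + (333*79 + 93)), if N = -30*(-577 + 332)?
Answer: 3621120324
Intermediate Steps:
N = 7350 (N = -30*(-245) = 7350)
t(q, b) = 169 (t(q, b) = 287 - 118 = 169)
(t(-44, -421) + N)*(455196 + (333*79 + 93)) = (169 + 7350)*(455196 + (333*79 + 93)) = 7519*(455196 + (26307 + 93)) = 7519*(455196 + 26400) = 7519*481596 = 3621120324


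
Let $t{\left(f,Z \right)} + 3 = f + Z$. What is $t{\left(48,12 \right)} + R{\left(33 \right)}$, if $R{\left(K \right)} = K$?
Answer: $90$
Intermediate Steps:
$t{\left(f,Z \right)} = -3 + Z + f$ ($t{\left(f,Z \right)} = -3 + \left(f + Z\right) = -3 + \left(Z + f\right) = -3 + Z + f$)
$t{\left(48,12 \right)} + R{\left(33 \right)} = \left(-3 + 12 + 48\right) + 33 = 57 + 33 = 90$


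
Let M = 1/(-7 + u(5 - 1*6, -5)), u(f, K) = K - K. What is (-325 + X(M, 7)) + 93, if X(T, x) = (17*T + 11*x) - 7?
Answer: -1151/7 ≈ -164.43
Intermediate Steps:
u(f, K) = 0
M = -⅐ (M = 1/(-7 + 0) = 1/(-7) = -⅐ ≈ -0.14286)
X(T, x) = -7 + 11*x + 17*T (X(T, x) = (11*x + 17*T) - 7 = -7 + 11*x + 17*T)
(-325 + X(M, 7)) + 93 = (-325 + (-7 + 11*7 + 17*(-⅐))) + 93 = (-325 + (-7 + 77 - 17/7)) + 93 = (-325 + 473/7) + 93 = -1802/7 + 93 = -1151/7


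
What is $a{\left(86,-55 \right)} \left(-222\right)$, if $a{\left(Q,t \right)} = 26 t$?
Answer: $317460$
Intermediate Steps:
$a{\left(86,-55 \right)} \left(-222\right) = 26 \left(-55\right) \left(-222\right) = \left(-1430\right) \left(-222\right) = 317460$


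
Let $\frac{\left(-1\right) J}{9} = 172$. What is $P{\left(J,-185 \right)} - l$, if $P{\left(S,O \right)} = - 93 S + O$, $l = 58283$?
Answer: $85496$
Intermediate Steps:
$J = -1548$ ($J = \left(-9\right) 172 = -1548$)
$P{\left(S,O \right)} = O - 93 S$
$P{\left(J,-185 \right)} - l = \left(-185 - -143964\right) - 58283 = \left(-185 + 143964\right) - 58283 = 143779 - 58283 = 85496$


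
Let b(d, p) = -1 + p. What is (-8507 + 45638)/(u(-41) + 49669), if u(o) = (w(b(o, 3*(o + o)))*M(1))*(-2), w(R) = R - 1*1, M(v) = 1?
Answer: 37131/50165 ≈ 0.74018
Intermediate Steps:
w(R) = -1 + R (w(R) = R - 1 = -1 + R)
u(o) = 4 - 12*o (u(o) = ((-1 + (-1 + 3*(o + o)))*1)*(-2) = ((-1 + (-1 + 3*(2*o)))*1)*(-2) = ((-1 + (-1 + 6*o))*1)*(-2) = ((-2 + 6*o)*1)*(-2) = (-2 + 6*o)*(-2) = 4 - 12*o)
(-8507 + 45638)/(u(-41) + 49669) = (-8507 + 45638)/((4 - 12*(-41)) + 49669) = 37131/((4 + 492) + 49669) = 37131/(496 + 49669) = 37131/50165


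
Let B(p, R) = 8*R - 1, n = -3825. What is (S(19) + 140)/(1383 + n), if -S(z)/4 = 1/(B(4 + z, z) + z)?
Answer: -1983/34595 ≈ -0.057320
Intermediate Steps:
B(p, R) = -1 + 8*R
S(z) = -4/(-1 + 9*z) (S(z) = -4/((-1 + 8*z) + z) = -4/(-1 + 9*z))
(S(19) + 140)/(1383 + n) = (-4/(-1 + 9*19) + 140)/(1383 - 3825) = (-4/(-1 + 171) + 140)/(-2442) = (-4/170 + 140)*(-1/2442) = (-4*1/170 + 140)*(-1/2442) = (-2/85 + 140)*(-1/2442) = (11898/85)*(-1/2442) = -1983/34595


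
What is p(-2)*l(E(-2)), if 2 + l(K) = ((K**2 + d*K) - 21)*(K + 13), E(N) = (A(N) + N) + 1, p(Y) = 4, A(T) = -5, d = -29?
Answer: 5284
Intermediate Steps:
E(N) = -4 + N (E(N) = (-5 + N) + 1 = -4 + N)
l(K) = -2 + (13 + K)*(-21 + K**2 - 29*K) (l(K) = -2 + ((K**2 - 29*K) - 21)*(K + 13) = -2 + (-21 + K**2 - 29*K)*(13 + K) = -2 + (13 + K)*(-21 + K**2 - 29*K))
p(-2)*l(E(-2)) = 4*(-275 + (-4 - 2)**3 - 398*(-4 - 2) - 16*(-4 - 2)**2) = 4*(-275 + (-6)**3 - 398*(-6) - 16*(-6)**2) = 4*(-275 - 216 + 2388 - 16*36) = 4*(-275 - 216 + 2388 - 576) = 4*1321 = 5284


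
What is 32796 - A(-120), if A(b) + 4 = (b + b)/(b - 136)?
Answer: 524785/16 ≈ 32799.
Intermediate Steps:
A(b) = -4 + 2*b/(-136 + b) (A(b) = -4 + (b + b)/(b - 136) = -4 + (2*b)/(-136 + b) = -4 + 2*b/(-136 + b))
32796 - A(-120) = 32796 - 2*(272 - 1*(-120))/(-136 - 120) = 32796 - 2*(272 + 120)/(-256) = 32796 - 2*(-1)*392/256 = 32796 - 1*(-49/16) = 32796 + 49/16 = 524785/16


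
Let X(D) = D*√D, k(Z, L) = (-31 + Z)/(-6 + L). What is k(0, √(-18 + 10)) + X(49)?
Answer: 7639/22 + 31*I*√2/22 ≈ 347.23 + 1.9928*I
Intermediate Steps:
k(Z, L) = (-31 + Z)/(-6 + L)
X(D) = D^(3/2)
k(0, √(-18 + 10)) + X(49) = (-31 + 0)/(-6 + √(-18 + 10)) + 49^(3/2) = -31/(-6 + √(-8)) + 343 = -31/(-6 + 2*I*√2) + 343 = 343 - 31/(-6 + 2*I*√2)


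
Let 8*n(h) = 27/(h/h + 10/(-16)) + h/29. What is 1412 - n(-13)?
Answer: 325509/232 ≈ 1403.1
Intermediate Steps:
n(h) = 9 + h/232 (n(h) = (27/(h/h + 10/(-16)) + h/29)/8 = (27/(1 + 10*(-1/16)) + h*(1/29))/8 = (27/(1 - 5/8) + h/29)/8 = (27/(3/8) + h/29)/8 = (27*(8/3) + h/29)/8 = (72 + h/29)/8 = 9 + h/232)
1412 - n(-13) = 1412 - (9 + (1/232)*(-13)) = 1412 - (9 - 13/232) = 1412 - 1*2075/232 = 1412 - 2075/232 = 325509/232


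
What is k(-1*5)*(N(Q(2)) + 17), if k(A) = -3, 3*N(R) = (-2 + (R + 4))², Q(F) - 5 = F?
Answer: -132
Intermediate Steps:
Q(F) = 5 + F
N(R) = (2 + R)²/3 (N(R) = (-2 + (R + 4))²/3 = (-2 + (4 + R))²/3 = (2 + R)²/3)
k(-1*5)*(N(Q(2)) + 17) = -3*((2 + (5 + 2))²/3 + 17) = -3*((2 + 7)²/3 + 17) = -3*((⅓)*9² + 17) = -3*((⅓)*81 + 17) = -3*(27 + 17) = -3*44 = -132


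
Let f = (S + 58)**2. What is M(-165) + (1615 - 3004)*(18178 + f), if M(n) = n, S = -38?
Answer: -25805007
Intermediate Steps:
f = 400 (f = (-38 + 58)**2 = 20**2 = 400)
M(-165) + (1615 - 3004)*(18178 + f) = -165 + (1615 - 3004)*(18178 + 400) = -165 - 1389*18578 = -165 - 25804842 = -25805007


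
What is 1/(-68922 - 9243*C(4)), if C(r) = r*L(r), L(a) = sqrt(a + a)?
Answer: 3829/343621566 - 2054*sqrt(2)/171810783 ≈ -5.7639e-6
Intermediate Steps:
L(a) = sqrt(2)*sqrt(a) (L(a) = sqrt(2*a) = sqrt(2)*sqrt(a))
C(r) = sqrt(2)*r**(3/2) (C(r) = r*(sqrt(2)*sqrt(r)) = sqrt(2)*r**(3/2))
1/(-68922 - 9243*C(4)) = 1/(-68922 - 9243*sqrt(2)*4**(3/2)) = 1/(-68922 - 9243*sqrt(2)*8) = 1/(-68922 - 73944*sqrt(2))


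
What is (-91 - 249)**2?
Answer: 115600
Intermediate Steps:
(-91 - 249)**2 = (-340)**2 = 115600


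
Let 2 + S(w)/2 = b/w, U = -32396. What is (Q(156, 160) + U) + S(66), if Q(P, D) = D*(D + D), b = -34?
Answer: 620366/33 ≈ 18799.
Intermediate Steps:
S(w) = -4 - 68/w (S(w) = -4 + 2*(-34/w) = -4 - 68/w)
Q(P, D) = 2*D² (Q(P, D) = D*(2*D) = 2*D²)
(Q(156, 160) + U) + S(66) = (2*160² - 32396) + (-4 - 68/66) = (2*25600 - 32396) + (-4 - 68*1/66) = (51200 - 32396) + (-4 - 34/33) = 18804 - 166/33 = 620366/33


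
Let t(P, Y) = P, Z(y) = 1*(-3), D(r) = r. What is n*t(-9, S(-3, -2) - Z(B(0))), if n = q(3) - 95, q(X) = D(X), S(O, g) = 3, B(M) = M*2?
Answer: 828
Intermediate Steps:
B(M) = 2*M
q(X) = X
Z(y) = -3
n = -92 (n = 3 - 95 = -92)
n*t(-9, S(-3, -2) - Z(B(0))) = -92*(-9) = 828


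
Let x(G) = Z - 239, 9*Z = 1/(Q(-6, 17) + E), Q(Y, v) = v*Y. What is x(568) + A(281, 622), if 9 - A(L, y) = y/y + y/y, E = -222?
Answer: -676513/2916 ≈ -232.00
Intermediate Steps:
Q(Y, v) = Y*v
Z = -1/2916 (Z = 1/(9*(-6*17 - 222)) = 1/(9*(-102 - 222)) = (⅑)/(-324) = (⅑)*(-1/324) = -1/2916 ≈ -0.00034294)
A(L, y) = 7 (A(L, y) = 9 - (y/y + y/y) = 9 - (1 + 1) = 9 - 1*2 = 9 - 2 = 7)
x(G) = -696925/2916 (x(G) = -1/2916 - 239 = -696925/2916)
x(568) + A(281, 622) = -696925/2916 + 7 = -676513/2916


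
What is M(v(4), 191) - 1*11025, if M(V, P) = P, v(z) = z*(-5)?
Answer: -10834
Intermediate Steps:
v(z) = -5*z
M(v(4), 191) - 1*11025 = 191 - 1*11025 = 191 - 11025 = -10834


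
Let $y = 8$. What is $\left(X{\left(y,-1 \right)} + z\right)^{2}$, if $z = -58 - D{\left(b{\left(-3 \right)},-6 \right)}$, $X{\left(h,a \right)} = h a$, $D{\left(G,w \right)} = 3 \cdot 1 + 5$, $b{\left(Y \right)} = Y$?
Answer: $5476$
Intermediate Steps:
$D{\left(G,w \right)} = 8$ ($D{\left(G,w \right)} = 3 + 5 = 8$)
$X{\left(h,a \right)} = a h$
$z = -66$ ($z = -58 - 8 = -66$)
$\left(X{\left(y,-1 \right)} + z\right)^{2} = \left(\left(-1\right) 8 - 66\right)^{2} = \left(-8 - 66\right)^{2} = \left(-74\right)^{2} = 5476$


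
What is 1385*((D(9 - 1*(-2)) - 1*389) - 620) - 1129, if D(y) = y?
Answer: -1383359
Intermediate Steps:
1385*((D(9 - 1*(-2)) - 1*389) - 620) - 1129 = 1385*(((9 - 1*(-2)) - 1*389) - 620) - 1129 = 1385*(((9 + 2) - 389) - 620) - 1129 = 1385*((11 - 389) - 620) - 1129 = 1385*(-378 - 620) - 1129 = 1385*(-998) - 1129 = -1382230 - 1129 = -1383359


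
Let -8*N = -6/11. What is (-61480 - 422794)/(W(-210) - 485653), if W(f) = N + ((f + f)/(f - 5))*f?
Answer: 916246408/919631507 ≈ 0.99632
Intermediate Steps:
N = 3/44 (N = -(-3)/(4*11) = -1/8*(-6/11) = 3/44 ≈ 0.068182)
W(f) = 3/44 + 2*f**2/(-5 + f) (W(f) = 3/44 + ((f + f)/(f - 5))*f = 3/44 + ((2*f)/(-5 + f))*f = 3/44 + (2*f/(-5 + f))*f = 3/44 + 2*f**2/(-5 + f))
(-61480 - 422794)/(W(-210) - 485653) = (-61480 - 422794)/((-15 + 3*(-210) + 88*(-210)**2)/(44*(-5 - 210)) - 485653) = -484274/((1/44)*(-15 - 630 + 88*44100)/(-215) - 485653) = -484274/((1/44)*(-1/215)*(-15 - 630 + 3880800) - 485653) = -484274/((1/44)*(-1/215)*3880155 - 485653) = -484274/(-776031/1892 - 485653) = -484274/(-919631507/1892) = -484274*(-1892/919631507) = 916246408/919631507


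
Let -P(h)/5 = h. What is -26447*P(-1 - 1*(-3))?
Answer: 264470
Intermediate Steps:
P(h) = -5*h
-26447*P(-1 - 1*(-3)) = -(-132235)*(-1 - 1*(-3)) = -(-132235)*(-1 + 3) = -(-132235)*2 = -26447*(-10) = 264470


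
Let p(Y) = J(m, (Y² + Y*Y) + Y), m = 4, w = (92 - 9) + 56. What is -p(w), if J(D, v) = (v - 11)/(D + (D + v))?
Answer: -38770/38789 ≈ -0.99951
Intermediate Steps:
w = 139 (w = 83 + 56 = 139)
J(D, v) = (-11 + v)/(v + 2*D)
p(Y) = (-11 + Y + 2*Y²)/(8 + Y + 2*Y²) (p(Y) = (-11 + ((Y² + Y*Y) + Y))/(((Y² + Y*Y) + Y) + 2*4) = (-11 + ((Y² + Y²) + Y))/(((Y² + Y²) + Y) + 8) = (-11 + (2*Y² + Y))/((2*Y² + Y) + 8) = (-11 + (Y + 2*Y²))/((Y + 2*Y²) + 8) = (-11 + Y + 2*Y²)/(8 + Y + 2*Y²))
-p(w) = -(-11 + 139*(1 + 2*139))/(8 + 139*(1 + 2*139)) = -(-11 + 139*(1 + 278))/(8 + 139*(1 + 278)) = -(-11 + 139*279)/(8 + 139*279) = -(-11 + 38781)/(8 + 38781) = -38770/38789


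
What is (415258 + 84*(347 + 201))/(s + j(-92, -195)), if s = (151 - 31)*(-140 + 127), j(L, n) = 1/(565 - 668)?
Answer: -47512870/160681 ≈ -295.70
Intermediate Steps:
j(L, n) = -1/103 (j(L, n) = 1/(-103) = -1/103)
s = -1560 (s = 120*(-13) = -1560)
(415258 + 84*(347 + 201))/(s + j(-92, -195)) = (415258 + 84*(347 + 201))/(-1560 - 1/103) = (415258 + 84*548)/(-160681/103) = (415258 + 46032)*(-103/160681) = 461290*(-103/160681) = -47512870/160681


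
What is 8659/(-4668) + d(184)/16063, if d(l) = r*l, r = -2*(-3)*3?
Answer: -123629101/74982084 ≈ -1.6488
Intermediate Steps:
r = 18 (r = 6*3 = 18)
d(l) = 18*l
8659/(-4668) + d(184)/16063 = 8659/(-4668) + (18*184)/16063 = 8659*(-1/4668) + 3312*(1/16063) = -8659/4668 + 3312/16063 = -123629101/74982084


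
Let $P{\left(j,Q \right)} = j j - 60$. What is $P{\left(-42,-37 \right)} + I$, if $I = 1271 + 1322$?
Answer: $4297$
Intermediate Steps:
$I = 2593$
$P{\left(j,Q \right)} = -60 + j^{2}$ ($P{\left(j,Q \right)} = j^{2} - 60 = -60 + j^{2}$)
$P{\left(-42,-37 \right)} + I = \left(-60 + \left(-42\right)^{2}\right) + 2593 = \left(-60 + 1764\right) + 2593 = 1704 + 2593 = 4297$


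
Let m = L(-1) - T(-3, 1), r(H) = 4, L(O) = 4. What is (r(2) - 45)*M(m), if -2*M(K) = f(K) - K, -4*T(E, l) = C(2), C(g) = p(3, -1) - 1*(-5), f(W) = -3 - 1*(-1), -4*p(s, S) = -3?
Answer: -4879/32 ≈ -152.47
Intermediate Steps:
p(s, S) = 3/4 (p(s, S) = -1/4*(-3) = 3/4)
f(W) = -2 (f(W) = -3 + 1 = -2)
C(g) = 23/4 (C(g) = 3/4 - 1*(-5) = 3/4 + 5 = 23/4)
T(E, l) = -23/16 (T(E, l) = -1/4*23/4 = -23/16)
m = 87/16 (m = 4 - 1*(-23/16) = 4 + 23/16 = 87/16 ≈ 5.4375)
M(K) = 1 + K/2 (M(K) = -(-2 - K)/2 = 1 + K/2)
(r(2) - 45)*M(m) = (4 - 45)*(1 + (1/2)*(87/16)) = -41*(1 + 87/32) = -41*119/32 = -4879/32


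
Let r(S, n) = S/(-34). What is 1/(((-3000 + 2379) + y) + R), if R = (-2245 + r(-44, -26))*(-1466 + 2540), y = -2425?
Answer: -17/41017364 ≈ -4.1446e-7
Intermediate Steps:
r(S, n) = -S/34 (r(S, n) = S*(-1/34) = -S/34)
R = -40965582/17 (R = (-2245 - 1/34*(-44))*(-1466 + 2540) = (-2245 + 22/17)*1074 = -38143/17*1074 = -40965582/17 ≈ -2.4097e+6)
1/(((-3000 + 2379) + y) + R) = 1/(((-3000 + 2379) - 2425) - 40965582/17) = 1/((-621 - 2425) - 40965582/17) = 1/(-3046 - 40965582/17) = 1/(-41017364/17) = -17/41017364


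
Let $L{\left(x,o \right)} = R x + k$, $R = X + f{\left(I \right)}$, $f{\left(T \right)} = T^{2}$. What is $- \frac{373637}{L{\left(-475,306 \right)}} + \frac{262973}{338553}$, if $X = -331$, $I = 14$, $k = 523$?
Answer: $- \frac{109495248757}{21886774344} \approx -5.0028$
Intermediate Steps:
$R = -135$ ($R = -331 + 14^{2} = -331 + 196 = -135$)
$L{\left(x,o \right)} = 523 - 135 x$ ($L{\left(x,o \right)} = - 135 x + 523 = 523 - 135 x$)
$- \frac{373637}{L{\left(-475,306 \right)}} + \frac{262973}{338553} = - \frac{373637}{523 - -64125} + \frac{262973}{338553} = - \frac{373637}{523 + 64125} + 262973 \cdot \frac{1}{338553} = - \frac{373637}{64648} + \frac{262973}{338553} = - \frac{109495248757}{21886774344}$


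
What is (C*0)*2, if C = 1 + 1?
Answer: 0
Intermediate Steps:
C = 2
(C*0)*2 = (2*0)*2 = 0*2 = 0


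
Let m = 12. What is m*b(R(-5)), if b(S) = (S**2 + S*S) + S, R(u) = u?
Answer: 540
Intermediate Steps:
b(S) = S + 2*S**2 (b(S) = (S**2 + S**2) + S = 2*S**2 + S = S + 2*S**2)
m*b(R(-5)) = 12*(-5*(1 + 2*(-5))) = 12*(-5*(1 - 10)) = 12*(-5*(-9)) = 12*45 = 540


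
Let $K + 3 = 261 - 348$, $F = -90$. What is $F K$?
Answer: $8100$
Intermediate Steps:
$K = -90$ ($K = -3 + \left(261 - 348\right) = -3 - 87 = -90$)
$F K = \left(-90\right) \left(-90\right) = 8100$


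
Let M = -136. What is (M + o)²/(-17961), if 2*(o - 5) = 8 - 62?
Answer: -24964/17961 ≈ -1.3899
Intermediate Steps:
o = -22 (o = 5 + (8 - 62)/2 = 5 + (½)*(-54) = 5 - 27 = -22)
(M + o)²/(-17961) = (-136 - 22)²/(-17961) = (-158)²*(-1/17961) = 24964*(-1/17961) = -24964/17961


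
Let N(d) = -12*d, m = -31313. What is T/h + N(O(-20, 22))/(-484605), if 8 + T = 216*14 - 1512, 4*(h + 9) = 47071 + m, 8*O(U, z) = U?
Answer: 97163734/253965327 ≈ 0.38259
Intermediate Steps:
O(U, z) = U/8
h = 7861/2 (h = -9 + (47071 - 31313)/4 = -9 + (¼)*15758 = -9 + 7879/2 = 7861/2 ≈ 3930.5)
T = 1504 (T = -8 + (216*14 - 1512) = -8 + (3024 - 1512) = -8 + 1512 = 1504)
T/h + N(O(-20, 22))/(-484605) = 1504/(7861/2) - 3*(-20)/2/(-484605) = 1504*(2/7861) - 12*(-5/2)*(-1/484605) = 3008/7861 + 30*(-1/484605) = 3008/7861 - 2/32307 = 97163734/253965327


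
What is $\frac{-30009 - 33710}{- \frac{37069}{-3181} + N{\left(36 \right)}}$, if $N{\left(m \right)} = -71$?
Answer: $\frac{202690139}{188782} \approx 1073.7$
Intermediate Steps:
$\frac{-30009 - 33710}{- \frac{37069}{-3181} + N{\left(36 \right)}} = \frac{-30009 - 33710}{- \frac{37069}{-3181} - 71} = - \frac{63719}{\left(-37069\right) \left(- \frac{1}{3181}\right) - 71} = - \frac{63719}{\frac{37069}{3181} - 71} = - \frac{63719}{- \frac{188782}{3181}} = \left(-63719\right) \left(- \frac{3181}{188782}\right) = \frac{202690139}{188782}$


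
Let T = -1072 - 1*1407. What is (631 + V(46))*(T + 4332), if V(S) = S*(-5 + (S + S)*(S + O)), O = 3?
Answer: 384995957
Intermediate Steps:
T = -2479 (T = -1072 - 1407 = -2479)
V(S) = S*(-5 + 2*S*(3 + S)) (V(S) = S*(-5 + (S + S)*(S + 3)) = S*(-5 + (2*S)*(3 + S)) = S*(-5 + 2*S*(3 + S)))
(631 + V(46))*(T + 4332) = (631 + 46*(-5 + 2*46² + 6*46))*(-2479 + 4332) = (631 + 46*(-5 + 2*2116 + 276))*1853 = (631 + 46*(-5 + 4232 + 276))*1853 = (631 + 46*4503)*1853 = (631 + 207138)*1853 = 207769*1853 = 384995957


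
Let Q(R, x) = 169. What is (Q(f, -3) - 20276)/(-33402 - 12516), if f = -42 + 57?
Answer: 20107/45918 ≈ 0.43789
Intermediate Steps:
f = 15
(Q(f, -3) - 20276)/(-33402 - 12516) = (169 - 20276)/(-33402 - 12516) = -20107/(-45918) = -20107*(-1/45918) = 20107/45918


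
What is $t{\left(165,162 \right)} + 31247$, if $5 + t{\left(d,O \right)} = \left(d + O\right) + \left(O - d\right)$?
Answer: $31566$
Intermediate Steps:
$t{\left(d,O \right)} = -5 + 2 O$ ($t{\left(d,O \right)} = -5 + \left(\left(d + O\right) + \left(O - d\right)\right) = -5 + \left(\left(O + d\right) + \left(O - d\right)\right) = -5 + 2 O$)
$t{\left(165,162 \right)} + 31247 = \left(-5 + 2 \cdot 162\right) + 31247 = \left(-5 + 324\right) + 31247 = 319 + 31247 = 31566$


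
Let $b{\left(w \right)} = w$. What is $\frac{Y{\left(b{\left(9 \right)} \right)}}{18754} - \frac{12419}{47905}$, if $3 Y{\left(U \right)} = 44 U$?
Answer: $- \frac{10299203}{40836835} \approx -0.2522$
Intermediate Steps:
$Y{\left(U \right)} = \frac{44 U}{3}$
$\frac{Y{\left(b{\left(9 \right)} \right)}}{18754} - \frac{12419}{47905} = \frac{\frac{44}{3} \cdot 9}{18754} - \frac{12419}{47905} = 132 \cdot \frac{1}{18754} - \frac{1129}{4355} = \frac{66}{9377} - \frac{1129}{4355} = - \frac{10299203}{40836835}$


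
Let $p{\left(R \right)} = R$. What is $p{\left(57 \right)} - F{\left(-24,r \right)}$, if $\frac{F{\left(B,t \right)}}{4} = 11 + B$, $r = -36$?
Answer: $109$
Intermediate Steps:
$F{\left(B,t \right)} = 44 + 4 B$ ($F{\left(B,t \right)} = 4 \left(11 + B\right) = 44 + 4 B$)
$p{\left(57 \right)} - F{\left(-24,r \right)} = 57 - \left(44 + 4 \left(-24\right)\right) = 57 - \left(44 - 96\right) = 57 - -52 = 57 + 52 = 109$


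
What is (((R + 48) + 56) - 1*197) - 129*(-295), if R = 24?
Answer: 37986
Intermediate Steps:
(((R + 48) + 56) - 1*197) - 129*(-295) = (((24 + 48) + 56) - 1*197) - 129*(-295) = ((72 + 56) - 197) + 38055 = (128 - 197) + 38055 = -69 + 38055 = 37986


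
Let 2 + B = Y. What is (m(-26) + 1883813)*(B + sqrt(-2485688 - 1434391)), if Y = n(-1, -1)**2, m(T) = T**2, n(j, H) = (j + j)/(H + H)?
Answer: -1884489 + 1884489*I*sqrt(3920079) ≈ -1.8845e+6 + 3.7311e+9*I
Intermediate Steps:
n(j, H) = j/H (n(j, H) = (2*j)/((2*H)) = (2*j)*(1/(2*H)) = j/H)
Y = 1 (Y = (-1/(-1))**2 = (-1*(-1))**2 = 1**2 = 1)
B = -1 (B = -2 + 1 = -1)
(m(-26) + 1883813)*(B + sqrt(-2485688 - 1434391)) = ((-26)**2 + 1883813)*(-1 + sqrt(-2485688 - 1434391)) = (676 + 1883813)*(-1 + sqrt(-3920079)) = 1884489*(-1 + I*sqrt(3920079)) = -1884489 + 1884489*I*sqrt(3920079)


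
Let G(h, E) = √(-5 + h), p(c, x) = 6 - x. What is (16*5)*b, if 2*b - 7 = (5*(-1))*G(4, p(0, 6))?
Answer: 280 - 200*I ≈ 280.0 - 200.0*I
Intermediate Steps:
b = 7/2 - 5*I/2 (b = 7/2 + ((5*(-1))*√(-5 + 4))/2 = 7/2 + (-5*I)/2 = 7/2 - 5*I/2 ≈ 3.5 - 2.5*I)
(16*5)*b = (16*5)*(7/2 - 5*I/2) = 80*(7/2 - 5*I/2) = 280 - 200*I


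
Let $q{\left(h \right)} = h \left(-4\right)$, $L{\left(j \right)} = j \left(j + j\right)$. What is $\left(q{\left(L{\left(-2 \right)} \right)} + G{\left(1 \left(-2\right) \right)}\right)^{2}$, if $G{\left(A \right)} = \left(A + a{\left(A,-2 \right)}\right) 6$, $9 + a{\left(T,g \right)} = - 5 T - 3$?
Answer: $3136$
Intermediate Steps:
$L{\left(j \right)} = 2 j^{2}$ ($L{\left(j \right)} = j 2 j = 2 j^{2}$)
$a{\left(T,g \right)} = -12 - 5 T$ ($a{\left(T,g \right)} = -9 - \left(3 + 5 T\right) = -12 - 5 T$)
$q{\left(h \right)} = - 4 h$
$G{\left(A \right)} = -72 - 24 A$ ($G{\left(A \right)} = \left(A - \left(12 + 5 A\right)\right) 6 = \left(-12 - 4 A\right) 6 = -72 - 24 A$)
$\left(q{\left(L{\left(-2 \right)} \right)} + G{\left(1 \left(-2\right) \right)}\right)^{2} = \left(- 4 \cdot 2 \left(-2\right)^{2} - \left(72 + 24 \cdot 1 \left(-2\right)\right)\right)^{2} = \left(- 4 \cdot 2 \cdot 4 - 24\right)^{2} = \left(\left(-4\right) 8 + \left(-72 + 48\right)\right)^{2} = \left(-32 - 24\right)^{2} = \left(-56\right)^{2} = 3136$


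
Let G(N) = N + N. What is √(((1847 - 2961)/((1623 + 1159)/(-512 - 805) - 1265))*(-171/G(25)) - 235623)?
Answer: 2*I*√105675084545358/42355 ≈ 485.41*I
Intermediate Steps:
G(N) = 2*N
√(((1847 - 2961)/((1623 + 1159)/(-512 - 805) - 1265))*(-171/G(25)) - 235623) = √(((1847 - 2961)/((1623 + 1159)/(-512 - 805) - 1265))*(-171/(2*25)) - 235623) = √((-1114/(2782/(-1317) - 1265))*(-171/50) - 235623) = √((-1114/(2782*(-1/1317) - 1265))*(-171*1/50) - 235623) = √(-1114/(-2782/1317 - 1265)*(-171/50) - 235623) = √(-1114/(-1668787/1317)*(-171/50) - 235623) = √(-1114*(-1317/1668787)*(-171/50) - 235623) = √((1467138/1668787)*(-171/50) - 235623) = √(-125440299/41719675 - 235623) = √(-9830240422824/41719675) = 2*I*√105675084545358/42355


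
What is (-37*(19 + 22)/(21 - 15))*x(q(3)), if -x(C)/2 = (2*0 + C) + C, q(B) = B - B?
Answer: 0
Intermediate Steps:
q(B) = 0
x(C) = -4*C (x(C) = -2*((2*0 + C) + C) = -2*((0 + C) + C) = -2*(C + C) = -4*C)
(-37*(19 + 22)/(21 - 15))*x(q(3)) = (-37*(19 + 22)/(21 - 15))*(-4*0) = -1517/6*0 = 0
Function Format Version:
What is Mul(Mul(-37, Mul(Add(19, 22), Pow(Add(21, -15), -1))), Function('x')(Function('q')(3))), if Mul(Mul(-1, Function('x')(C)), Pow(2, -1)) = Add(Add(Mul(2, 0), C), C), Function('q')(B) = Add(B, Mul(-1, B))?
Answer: 0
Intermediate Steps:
Function('q')(B) = 0
Function('x')(C) = Mul(-4, C) (Function('x')(C) = Mul(-2, Add(Add(Mul(2, 0), C), C)) = Mul(-2, Add(Add(0, C), C)) = Mul(-2, Add(C, C)) = Mul(-2, Mul(2, C)) = Mul(-4, C))
Mul(Mul(-37, Mul(Add(19, 22), Pow(Add(21, -15), -1))), Function('x')(Function('q')(3))) = Mul(Mul(-37, Mul(Add(19, 22), Pow(Add(21, -15), -1))), Mul(-4, 0)) = Mul(Mul(-37, Mul(41, Pow(6, -1))), 0) = Mul(Mul(-37, Mul(41, Rational(1, 6))), 0) = Mul(Mul(-37, Rational(41, 6)), 0) = Mul(Rational(-1517, 6), 0) = 0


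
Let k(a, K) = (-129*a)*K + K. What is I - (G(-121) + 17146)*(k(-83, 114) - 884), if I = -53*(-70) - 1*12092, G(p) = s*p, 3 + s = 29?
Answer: -17077600382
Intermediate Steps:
s = 26 (s = -3 + 29 = 26)
k(a, K) = K - 129*K*a (k(a, K) = -129*K*a + K = K - 129*K*a)
G(p) = 26*p
I = -8382 (I = 3710 - 12092 = -8382)
I - (G(-121) + 17146)*(k(-83, 114) - 884) = -8382 - (26*(-121) + 17146)*(114*(1 - 129*(-83)) - 884) = -8382 - (-3146 + 17146)*(114*(1 + 10707) - 884) = -8382 - 14000*(114*10708 - 884) = -8382 - 14000*(1220712 - 884) = -8382 - 14000*1219828 = -8382 - 1*17077592000 = -8382 - 17077592000 = -17077600382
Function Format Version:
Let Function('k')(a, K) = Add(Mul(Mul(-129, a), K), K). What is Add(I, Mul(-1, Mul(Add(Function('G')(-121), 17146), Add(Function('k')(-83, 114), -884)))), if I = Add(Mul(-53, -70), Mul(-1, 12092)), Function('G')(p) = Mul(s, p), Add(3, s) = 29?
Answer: -17077600382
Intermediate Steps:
s = 26 (s = Add(-3, 29) = 26)
Function('k')(a, K) = Add(K, Mul(-129, K, a)) (Function('k')(a, K) = Add(Mul(-129, K, a), K) = Add(K, Mul(-129, K, a)))
Function('G')(p) = Mul(26, p)
I = -8382 (I = Add(3710, -12092) = -8382)
Add(I, Mul(-1, Mul(Add(Function('G')(-121), 17146), Add(Function('k')(-83, 114), -884)))) = Add(-8382, Mul(-1, Mul(Add(Mul(26, -121), 17146), Add(Mul(114, Add(1, Mul(-129, -83))), -884)))) = Add(-8382, Mul(-1, Mul(Add(-3146, 17146), Add(Mul(114, Add(1, 10707)), -884)))) = Add(-8382, Mul(-1, Mul(14000, Add(Mul(114, 10708), -884)))) = Add(-8382, Mul(-1, Mul(14000, Add(1220712, -884)))) = Add(-8382, Mul(-1, Mul(14000, 1219828))) = Add(-8382, Mul(-1, 17077592000)) = Add(-8382, -17077592000) = -17077600382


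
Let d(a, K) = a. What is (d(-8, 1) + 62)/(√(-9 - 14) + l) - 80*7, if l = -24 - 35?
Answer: -327571/584 - 9*I*√23/584 ≈ -560.91 - 0.073908*I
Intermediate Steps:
l = -59
(d(-8, 1) + 62)/(√(-9 - 14) + l) - 80*7 = (-8 + 62)/(√(-9 - 14) - 59) - 80*7 = 54/(√(-23) - 59) - 560 = 54/(I*√23 - 59) - 560 = 54/(-59 + I*√23) - 560 = -560 + 54/(-59 + I*√23)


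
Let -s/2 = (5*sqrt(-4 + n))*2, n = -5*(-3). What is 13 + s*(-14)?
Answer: 13 + 280*sqrt(11) ≈ 941.66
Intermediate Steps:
n = 15
s = -20*sqrt(11) (s = -2*5*sqrt(-4 + 15)*2 = -2*5*sqrt(11)*2 = -20*sqrt(11) ≈ -66.333)
13 + s*(-14) = 13 - 20*sqrt(11)*(-14) = 13 + 280*sqrt(11)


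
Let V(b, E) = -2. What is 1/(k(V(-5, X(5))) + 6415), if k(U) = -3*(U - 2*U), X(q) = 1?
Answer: 1/6409 ≈ 0.00015603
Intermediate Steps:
k(U) = 3*U (k(U) = -(-3)*U = 3*U)
1/(k(V(-5, X(5))) + 6415) = 1/(3*(-2) + 6415) = 1/(-6 + 6415) = 1/6409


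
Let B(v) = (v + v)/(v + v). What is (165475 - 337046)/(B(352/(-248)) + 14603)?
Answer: -171571/14604 ≈ -11.748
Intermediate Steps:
B(v) = 1 (B(v) = (2*v)/((2*v)) = (2*v)*(1/(2*v)) = 1)
(165475 - 337046)/(B(352/(-248)) + 14603) = (165475 - 337046)/(1 + 14603) = -171571/14604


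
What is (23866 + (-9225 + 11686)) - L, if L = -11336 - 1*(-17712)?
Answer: 19951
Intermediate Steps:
L = 6376 (L = -11336 + 17712 = 6376)
(23866 + (-9225 + 11686)) - L = (23866 + (-9225 + 11686)) - 1*6376 = (23866 + 2461) - 6376 = 26327 - 6376 = 19951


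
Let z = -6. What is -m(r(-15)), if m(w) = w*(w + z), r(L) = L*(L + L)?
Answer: -199800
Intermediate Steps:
r(L) = 2*L**2 (r(L) = L*(2*L) = 2*L**2)
m(w) = w*(-6 + w) (m(w) = w*(w - 6) = w*(-6 + w))
-m(r(-15)) = -2*(-15)**2*(-6 + 2*(-15)**2) = -2*225*(-6 + 2*225) = -450*(-6 + 450) = -450*444 = -1*199800 = -199800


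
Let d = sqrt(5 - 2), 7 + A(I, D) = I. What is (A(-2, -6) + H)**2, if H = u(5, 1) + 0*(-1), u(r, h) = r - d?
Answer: (4 + sqrt(3))**2 ≈ 32.856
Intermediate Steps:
A(I, D) = -7 + I
d = sqrt(3) ≈ 1.7320
u(r, h) = r - sqrt(3)
H = 5 - sqrt(3) (H = (5 - sqrt(3)) + 0*(-1) = (5 - sqrt(3)) + 0 = 5 - sqrt(3) ≈ 3.2679)
(A(-2, -6) + H)**2 = ((-7 - 2) + (5 - sqrt(3)))**2 = (-9 + (5 - sqrt(3)))**2 = (-4 - sqrt(3))**2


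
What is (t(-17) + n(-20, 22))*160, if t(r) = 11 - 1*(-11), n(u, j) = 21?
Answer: 6880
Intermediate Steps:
t(r) = 22 (t(r) = 11 + 11 = 22)
(t(-17) + n(-20, 22))*160 = (22 + 21)*160 = 43*160 = 6880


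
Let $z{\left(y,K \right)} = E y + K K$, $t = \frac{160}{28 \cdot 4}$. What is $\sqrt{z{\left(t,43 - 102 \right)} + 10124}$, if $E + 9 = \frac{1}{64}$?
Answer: $\frac{\sqrt{42625030}}{56} \approx 116.59$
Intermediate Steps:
$E = - \frac{575}{64}$ ($E = -9 + \frac{1}{64} = - \frac{575}{64} \approx -8.9844$)
$t = \frac{10}{7}$ ($t = \frac{160}{112} = 160 \cdot \frac{1}{112} = \frac{10}{7} \approx 1.4286$)
$z{\left(y,K \right)} = K^{2} - \frac{575 y}{64}$ ($z{\left(y,K \right)} = - \frac{575 y}{64} + K K = - \frac{575 y}{64} + K^{2} = K^{2} - \frac{575 y}{64}$)
$\sqrt{z{\left(t,43 - 102 \right)} + 10124} = \sqrt{\left(\left(43 - 102\right)^{2} - \frac{2875}{224}\right) + 10124} = \sqrt{\left(\left(-59\right)^{2} - \frac{2875}{224}\right) + 10124} = \sqrt{\left(3481 - \frac{2875}{224}\right) + 10124} = \sqrt{\frac{776869}{224} + 10124} = \sqrt{\frac{3044645}{224}} = \frac{\sqrt{42625030}}{56}$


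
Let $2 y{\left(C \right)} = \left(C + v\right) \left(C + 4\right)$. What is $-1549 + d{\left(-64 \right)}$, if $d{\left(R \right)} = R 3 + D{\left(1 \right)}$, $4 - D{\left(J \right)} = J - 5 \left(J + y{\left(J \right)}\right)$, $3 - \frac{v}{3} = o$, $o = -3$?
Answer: $- \frac{2991}{2} \approx -1495.5$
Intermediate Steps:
$v = 18$ ($v = 9 - -9 = 9 + 9 = 18$)
$y{\left(C \right)} = \frac{\left(4 + C\right) \left(18 + C\right)}{2}$ ($y{\left(C \right)} = \frac{\left(C + 18\right) \left(C + 4\right)}{2} = \frac{\left(18 + C\right) \left(4 + C\right)}{2} = \frac{\left(4 + C\right) \left(18 + C\right)}{2}$)
$D{\left(J \right)} = 184 + 59 J + \frac{5 J^{2}}{2}$ ($D{\left(J \right)} = 4 - \left(J - 5 \left(J + \left(36 + \frac{J^{2}}{2} + 11 J\right)\right)\right) = 4 - \left(J - 5 \left(36 + \frac{J^{2}}{2} + 12 J\right)\right) = 4 - \left(J - \left(180 + 60 J + \frac{5 J^{2}}{2}\right)\right) = 4 - \left(-180 - 59 J - \frac{5 J^{2}}{2}\right) = 4 + \left(180 + 59 J + \frac{5 J^{2}}{2}\right) = 184 + 59 J + \frac{5 J^{2}}{2}$)
$d{\left(R \right)} = \frac{491}{2} + 3 R$ ($d{\left(R \right)} = R 3 + \left(184 + 59 \cdot 1 + \frac{5 \cdot 1^{2}}{2}\right) = 3 R + \left(184 + 59 + \frac{5}{2} \cdot 1\right) = 3 R + \left(184 + 59 + \frac{5}{2}\right) = 3 R + \frac{491}{2} = \frac{491}{2} + 3 R$)
$-1549 + d{\left(-64 \right)} = -1549 + \left(\frac{491}{2} + 3 \left(-64\right)\right) = -1549 + \left(\frac{491}{2} - 192\right) = -1549 + \frac{107}{2} = - \frac{2991}{2}$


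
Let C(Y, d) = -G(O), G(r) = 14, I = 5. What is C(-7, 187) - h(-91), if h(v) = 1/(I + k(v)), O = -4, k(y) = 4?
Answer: -127/9 ≈ -14.111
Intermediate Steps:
C(Y, d) = -14 (C(Y, d) = -1*14 = -14)
h(v) = ⅑ (h(v) = 1/(5 + 4) = 1/9 = ⅑)
C(-7, 187) - h(-91) = -14 - 1*⅑ = -14 - ⅑ = -127/9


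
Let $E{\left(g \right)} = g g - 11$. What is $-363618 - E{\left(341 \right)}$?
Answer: $-479888$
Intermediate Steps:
$E{\left(g \right)} = -11 + g^{2}$ ($E{\left(g \right)} = g^{2} - 11 = -11 + g^{2}$)
$-363618 - E{\left(341 \right)} = -363618 - \left(-11 + 341^{2}\right) = -363618 - \left(-11 + 116281\right) = -363618 - 116270 = -479888$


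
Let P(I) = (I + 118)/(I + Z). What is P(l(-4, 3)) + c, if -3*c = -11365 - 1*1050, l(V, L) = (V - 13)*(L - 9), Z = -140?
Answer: 235555/57 ≈ 4132.5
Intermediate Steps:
l(V, L) = (-13 + V)*(-9 + L)
P(I) = (118 + I)/(-140 + I) (P(I) = (I + 118)/(I - 140) = (118 + I)/(-140 + I))
c = 12415/3 (c = -(-11365 - 1*1050)/3 = -(-11365 - 1050)/3 = -1/3*(-12415) = 12415/3 ≈ 4138.3)
P(l(-4, 3)) + c = (118 + (117 - 13*3 - 9*(-4) + 3*(-4)))/(-140 + (117 - 13*3 - 9*(-4) + 3*(-4))) + 12415/3 = (118 + (117 - 39 + 36 - 12))/(-140 + (117 - 39 + 36 - 12)) + 12415/3 = (118 + 102)/(-140 + 102) + 12415/3 = 220/(-38) + 12415/3 = -1/38*220 + 12415/3 = -110/19 + 12415/3 = 235555/57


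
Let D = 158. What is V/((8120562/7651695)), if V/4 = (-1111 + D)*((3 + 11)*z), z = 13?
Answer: -884770593980/1353427 ≈ -6.5373e+5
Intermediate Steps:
V = -693784 (V = 4*((-1111 + 158)*((3 + 11)*13)) = 4*(-13342*13) = 4*(-953*182) = 4*(-173446) = -693784)
V/((8120562/7651695)) = -693784/(8120562/7651695) = -693784/(8120562*(1/7651695)) = -693784/2706854/2550565 = -693784*2550565/2706854 = -884770593980/1353427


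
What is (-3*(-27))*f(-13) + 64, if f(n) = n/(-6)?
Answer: 479/2 ≈ 239.50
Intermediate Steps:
f(n) = -n/6 (f(n) = n*(-⅙) = -n/6)
(-3*(-27))*f(-13) + 64 = (-3*(-27))*(-⅙*(-13)) + 64 = 81*(13/6) + 64 = 351/2 + 64 = 479/2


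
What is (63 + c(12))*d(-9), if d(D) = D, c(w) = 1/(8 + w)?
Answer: -11349/20 ≈ -567.45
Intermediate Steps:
(63 + c(12))*d(-9) = (63 + 1/(8 + 12))*(-9) = (63 + 1/20)*(-9) = (1261/20)*(-9) = -11349/20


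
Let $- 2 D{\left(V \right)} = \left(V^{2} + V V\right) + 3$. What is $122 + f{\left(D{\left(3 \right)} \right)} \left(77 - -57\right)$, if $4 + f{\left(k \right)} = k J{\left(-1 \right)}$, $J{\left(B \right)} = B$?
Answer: $993$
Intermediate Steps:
$D{\left(V \right)} = - \frac{3}{2} - V^{2}$ ($D{\left(V \right)} = - \frac{\left(V^{2} + V V\right) + 3}{2} = - \frac{\left(V^{2} + V^{2}\right) + 3}{2} = - \frac{2 V^{2} + 3}{2} = - \frac{3 + 2 V^{2}}{2} = - \frac{3}{2} - V^{2}$)
$f{\left(k \right)} = -4 - k$ ($f{\left(k \right)} = -4 + k \left(-1\right) = -4 - k$)
$122 + f{\left(D{\left(3 \right)} \right)} \left(77 - -57\right) = 122 + \left(-4 - \left(- \frac{3}{2} - 3^{2}\right)\right) \left(77 - -57\right) = 122 + \left(-4 - \left(- \frac{3}{2} - 9\right)\right) \left(77 + 57\right) = 122 + \left(-4 - \left(- \frac{3}{2} - 9\right)\right) 134 = 122 + \left(-4 - - \frac{21}{2}\right) 134 = 122 + \left(-4 + \frac{21}{2}\right) 134 = 122 + \frac{13}{2} \cdot 134 = 122 + 871 = 993$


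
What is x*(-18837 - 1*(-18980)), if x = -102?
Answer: -14586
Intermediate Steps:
x*(-18837 - 1*(-18980)) = -102*(-18837 - 1*(-18980)) = -102*(-18837 + 18980) = -102*143 = -14586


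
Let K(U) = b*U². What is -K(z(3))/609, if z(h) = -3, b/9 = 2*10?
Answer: -540/203 ≈ -2.6601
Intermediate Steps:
b = 180 (b = 9*(2*10) = 9*20 = 180)
K(U) = 180*U²
-K(z(3))/609 = -180*(-3)²/609 = -180*9*(1/609) = -1*1620*(1/609) = -1620*1/609 = -540/203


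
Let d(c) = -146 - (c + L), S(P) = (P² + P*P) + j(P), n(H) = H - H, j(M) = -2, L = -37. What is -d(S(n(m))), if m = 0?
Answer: 107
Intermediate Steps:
n(H) = 0
S(P) = -2 + 2*P² (S(P) = (P² + P*P) - 2 = (P² + P²) - 2 = 2*P² - 2 = -2 + 2*P²)
d(c) = -109 - c (d(c) = -146 - (c - 37) = -146 - (-37 + c) = -146 + (37 - c) = -109 - c)
-d(S(n(m))) = -(-109 - (-2 + 2*0²)) = -(-109 - (-2 + 2*0)) = -(-109 - (-2 + 0)) = -(-109 - 1*(-2)) = -(-109 + 2) = -1*(-107) = 107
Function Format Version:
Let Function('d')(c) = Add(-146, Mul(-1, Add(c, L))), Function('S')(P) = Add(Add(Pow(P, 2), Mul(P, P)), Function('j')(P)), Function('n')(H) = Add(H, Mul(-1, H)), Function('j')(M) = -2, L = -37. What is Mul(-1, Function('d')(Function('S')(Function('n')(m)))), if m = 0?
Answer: 107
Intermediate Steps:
Function('n')(H) = 0
Function('S')(P) = Add(-2, Mul(2, Pow(P, 2))) (Function('S')(P) = Add(Add(Pow(P, 2), Mul(P, P)), -2) = Add(Add(Pow(P, 2), Pow(P, 2)), -2) = Add(Mul(2, Pow(P, 2)), -2) = Add(-2, Mul(2, Pow(P, 2))))
Function('d')(c) = Add(-109, Mul(-1, c)) (Function('d')(c) = Add(-146, Mul(-1, Add(c, -37))) = Add(-146, Mul(-1, Add(-37, c))) = Add(-146, Add(37, Mul(-1, c))) = Add(-109, Mul(-1, c)))
Mul(-1, Function('d')(Function('S')(Function('n')(m)))) = Mul(-1, Add(-109, Mul(-1, Add(-2, Mul(2, Pow(0, 2)))))) = Mul(-1, Add(-109, Mul(-1, Add(-2, Mul(2, 0))))) = Mul(-1, Add(-109, Mul(-1, Add(-2, 0)))) = Mul(-1, Add(-109, Mul(-1, -2))) = Mul(-1, Add(-109, 2)) = Mul(-1, -107) = 107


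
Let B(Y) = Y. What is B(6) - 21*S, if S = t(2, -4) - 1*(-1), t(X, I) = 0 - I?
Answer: -99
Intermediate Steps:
t(X, I) = -I
S = 5 (S = -1*(-4) - 1*(-1) = 4 + 1 = 5)
B(6) - 21*S = 6 - 21*5 = 6 - 105 = -99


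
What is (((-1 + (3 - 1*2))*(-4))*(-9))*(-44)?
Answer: 0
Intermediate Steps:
(((-1 + (3 - 1*2))*(-4))*(-9))*(-44) = (((-1 + (3 - 2))*(-4))*(-9))*(-44) = (((-1 + 1)*(-4))*(-9))*(-44) = ((0*(-4))*(-9))*(-44) = (0*(-9))*(-44) = 0*(-44) = 0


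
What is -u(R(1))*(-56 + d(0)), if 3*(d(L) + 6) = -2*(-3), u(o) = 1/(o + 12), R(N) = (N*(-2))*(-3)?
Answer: 10/3 ≈ 3.3333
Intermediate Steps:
R(N) = 6*N (R(N) = -2*N*(-3) = 6*N)
u(o) = 1/(12 + o)
d(L) = -4 (d(L) = -6 + (-2*(-3))/3 = -6 + (⅓)*6 = -6 + 2 = -4)
-u(R(1))*(-56 + d(0)) = -(-56 - 4)/(12 + 6*1) = -(-60)/(12 + 6) = -(-60)/18 = -1*(-10/3) = 10/3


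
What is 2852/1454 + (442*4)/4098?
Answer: 3564542/1489623 ≈ 2.3929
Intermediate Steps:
2852/1454 + (442*4)/4098 = 2852*(1/1454) + 1768*(1/4098) = 1426/727 + 884/2049 = 3564542/1489623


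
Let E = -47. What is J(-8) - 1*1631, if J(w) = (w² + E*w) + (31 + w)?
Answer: -1168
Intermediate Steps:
J(w) = 31 + w² - 46*w (J(w) = (w² - 47*w) + (31 + w) = 31 + w² - 46*w)
J(-8) - 1*1631 = (31 + (-8)² - 46*(-8)) - 1*1631 = (31 + 64 + 368) - 1631 = 463 - 1631 = -1168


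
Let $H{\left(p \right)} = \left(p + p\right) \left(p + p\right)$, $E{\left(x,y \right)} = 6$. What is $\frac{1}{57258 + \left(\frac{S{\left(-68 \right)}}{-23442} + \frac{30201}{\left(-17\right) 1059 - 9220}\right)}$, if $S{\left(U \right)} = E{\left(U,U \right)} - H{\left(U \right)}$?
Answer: $\frac{319080783}{18269825163728} \approx 1.7465 \cdot 10^{-5}$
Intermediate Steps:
$H{\left(p \right)} = 4 p^{2}$ ($H{\left(p \right)} = 2 p 2 p = 4 p^{2}$)
$S{\left(U \right)} = 6 - 4 U^{2}$
$\frac{1}{57258 + \left(\frac{S{\left(-68 \right)}}{-23442} + \frac{30201}{\left(-17\right) 1059 - 9220}\right)} = \frac{1}{57258 + \left(\frac{6 - 4 \left(-68\right)^{2}}{-23442} + \frac{30201}{\left(-17\right) 1059 - 9220}\right)} = \frac{1}{57258 + \left(\left(6 - 18496\right) \left(- \frac{1}{23442}\right) + \frac{30201}{-18003 - 9220}\right)} = \frac{1}{57258 + \left(\left(6 - 18496\right) \left(- \frac{1}{23442}\right) + \frac{30201}{-27223}\right)} = \frac{1}{57258 + \left(\left(-18490\right) \left(- \frac{1}{23442}\right) + 30201 \left(- \frac{1}{27223}\right)\right)} = \frac{1}{57258 + \left(\frac{9245}{11721} - \frac{30201}{27223}\right)} = \frac{1}{57258 - \frac{102309286}{319080783}} = \frac{1}{\frac{18269825163728}{319080783}} = \frac{319080783}{18269825163728}$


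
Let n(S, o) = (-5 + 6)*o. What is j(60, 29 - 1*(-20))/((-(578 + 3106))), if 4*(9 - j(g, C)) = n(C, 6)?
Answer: -5/2456 ≈ -0.0020358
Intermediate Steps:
n(S, o) = o (n(S, o) = 1*o = o)
j(g, C) = 15/2 (j(g, C) = 9 - 1/4*6 = 9 - 3/2 = 15/2)
j(60, 29 - 1*(-20))/((-(578 + 3106))) = 15/(2*((-(578 + 3106)))) = 15/(2*((-1*3684))) = (15/2)/(-3684) = (15/2)*(-1/3684) = -5/2456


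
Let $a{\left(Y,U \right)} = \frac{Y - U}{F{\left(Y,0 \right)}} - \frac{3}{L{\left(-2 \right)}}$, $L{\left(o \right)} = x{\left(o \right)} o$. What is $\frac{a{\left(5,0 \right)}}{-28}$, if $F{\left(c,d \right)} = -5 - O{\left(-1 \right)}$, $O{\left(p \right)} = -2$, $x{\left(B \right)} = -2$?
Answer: $\frac{29}{336} \approx 0.08631$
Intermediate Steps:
$F{\left(c,d \right)} = -3$ ($F{\left(c,d \right)} = -5 - -2 = -5 + 2 = -3$)
$L{\left(o \right)} = - 2 o$
$a{\left(Y,U \right)} = - \frac{3}{4} - \frac{Y}{3} + \frac{U}{3}$ ($a{\left(Y,U \right)} = \frac{Y - U}{-3} - \frac{3}{\left(-2\right) \left(-2\right)} = \left(Y - U\right) \left(- \frac{1}{3}\right) - \frac{3}{4} = \left(- \frac{Y}{3} + \frac{U}{3}\right) - \frac{3}{4} = - \frac{3}{4} - \frac{Y}{3} + \frac{U}{3}$)
$\frac{a{\left(5,0 \right)}}{-28} = \frac{- \frac{3}{4} - \frac{5}{3} + \frac{1}{3} \cdot 0}{-28} = - \frac{- \frac{3}{4} - \frac{5}{3} + 0}{28} = \left(- \frac{1}{28}\right) \left(- \frac{29}{12}\right) = \frac{29}{336}$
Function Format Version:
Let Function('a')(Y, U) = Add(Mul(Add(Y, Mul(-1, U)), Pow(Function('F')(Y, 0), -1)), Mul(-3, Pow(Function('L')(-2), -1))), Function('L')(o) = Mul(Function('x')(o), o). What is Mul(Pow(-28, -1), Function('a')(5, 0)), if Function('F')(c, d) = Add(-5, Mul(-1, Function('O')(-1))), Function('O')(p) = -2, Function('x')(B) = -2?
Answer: Rational(29, 336) ≈ 0.086310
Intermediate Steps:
Function('F')(c, d) = -3 (Function('F')(c, d) = Add(-5, Mul(-1, -2)) = Add(-5, 2) = -3)
Function('L')(o) = Mul(-2, o)
Function('a')(Y, U) = Add(Rational(-3, 4), Mul(Rational(-1, 3), Y), Mul(Rational(1, 3), U)) (Function('a')(Y, U) = Add(Mul(Add(Y, Mul(-1, U)), Pow(-3, -1)), Mul(-3, Pow(Mul(-2, -2), -1))) = Add(Mul(Add(Y, Mul(-1, U)), Rational(-1, 3)), Mul(-3, Pow(4, -1))) = Add(Add(Mul(Rational(-1, 3), Y), Mul(Rational(1, 3), U)), Mul(-3, Rational(1, 4))) = Add(Add(Mul(Rational(-1, 3), Y), Mul(Rational(1, 3), U)), Rational(-3, 4)) = Add(Rational(-3, 4), Mul(Rational(-1, 3), Y), Mul(Rational(1, 3), U)))
Mul(Pow(-28, -1), Function('a')(5, 0)) = Mul(Pow(-28, -1), Add(Rational(-3, 4), Mul(Rational(-1, 3), 5), Mul(Rational(1, 3), 0))) = Mul(Rational(-1, 28), Add(Rational(-3, 4), Rational(-5, 3), 0)) = Mul(Rational(-1, 28), Rational(-29, 12)) = Rational(29, 336)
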